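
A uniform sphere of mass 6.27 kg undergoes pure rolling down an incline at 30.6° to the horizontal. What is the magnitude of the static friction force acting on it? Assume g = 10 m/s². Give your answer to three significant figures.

f ≈ 9.12 N

With I = (2/5)MR², the ratio k = I/(MR²) is 0.4.
Along the incline Mg sinθ − f = Ma, and torque about the center fR = Iα = kMR²(a/R) gives f = kMa.
Combining, a = g sinθ/(1+k) and f = kMa = kMg sinθ/(1+k).
f = 0.4 × 6.27 × 10 × sin30.6° / 1.4 ≈ 9.12 N.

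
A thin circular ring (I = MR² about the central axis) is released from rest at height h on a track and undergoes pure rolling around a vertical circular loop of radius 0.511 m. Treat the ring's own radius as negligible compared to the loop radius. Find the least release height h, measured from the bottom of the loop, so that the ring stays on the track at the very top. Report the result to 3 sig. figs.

The moment of inertia is MR², giving k ≡ I/(MR²) = 1.
At the top, contact is just lost when gravity alone supplies the centripetal force: Mg = Mv_top²/r, i.e. v_top² = gr.
With ω = v/R, the kinetic energy at speed v is ½(1+k)Mv² = Mv².
Energy conservation from release (height h) to the top (height 2r): Mgh = Mg(2r) + M·gr.
Thus h_min = 2r + (1+k)r/2 = r(2 + 2/2) = 0.511 × 3 ≈ 1.53 m.

h_min ≈ 1.53 m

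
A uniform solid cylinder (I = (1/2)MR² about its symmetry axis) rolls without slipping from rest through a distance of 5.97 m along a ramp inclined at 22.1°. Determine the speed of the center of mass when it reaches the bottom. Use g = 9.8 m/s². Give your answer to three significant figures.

The moment of inertia is (1/2)MR², giving k ≡ I/(MR²) = 0.5.
Pure rolling means v = ωR; then KE = ½Mv² + ½I(v/R)² = ½(1+k)Mv² = (3/4)Mv².
The vertical drop is h = L sinθ = 5.97 × sin22.1° = 2.246 m.
Setting Mgh = (3/4)Mv² gives v = √(2gh/(1+k)) = √(2·9.8·2.246/1.5) ≈ 5.42 m/s.

v ≈ 5.42 m/s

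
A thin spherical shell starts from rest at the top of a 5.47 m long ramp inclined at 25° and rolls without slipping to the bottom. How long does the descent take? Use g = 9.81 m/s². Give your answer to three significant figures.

With I = (2/3)MR², the ratio k = I/(MR²) is 2/3.
Translational: Mg sinθ − f = Ma. Rotational about the CM: fR = Iα = kMRa, so f = kMa.
Hence a = g sinθ/(1+k) = 9.81×sin25°/1.667 = 2.488 m/s².
With constant a from rest, t = √(2L/a) = √(2·5.47/2.488) ≈ 2.10 s.

t ≈ 2.10 s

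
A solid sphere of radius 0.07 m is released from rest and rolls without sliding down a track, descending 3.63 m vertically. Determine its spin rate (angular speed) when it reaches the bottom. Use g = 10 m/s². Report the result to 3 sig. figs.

With I = (2/5)MR², the ratio k = I/(MR²) is 0.4.
Rolling without slipping gives ω = v/R, so the total kinetic energy is ½Mv² + ½Iω² = ½(1+k)Mv² = (7/10)Mv².
Energy conservation Mgh = ½(1+k)Mv² gives v = √(2gh/(1+k)) = √(2 × 10 × 3.63 / 1.4) = 7.201 m/s.
The angular speed follows from ω = v/R = 7.201/0.07 ≈ 103 rad/s.

ω ≈ 103 rad/s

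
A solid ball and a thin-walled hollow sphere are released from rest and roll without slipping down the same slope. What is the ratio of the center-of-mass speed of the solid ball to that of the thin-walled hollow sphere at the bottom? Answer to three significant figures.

Each satisfies Mgh = ½(1+k)Mv² with k = I/(MR²), so v ∝ 1/√(1+k).
For the solid ball k = 0.4; for the thin-walled hollow sphere k = 2/3.
v₁/v₂ = √((1+k₂)/(1+k₁)) = √(1.667/1.4) ≈ 1.09.

v_ratio ≈ 1.09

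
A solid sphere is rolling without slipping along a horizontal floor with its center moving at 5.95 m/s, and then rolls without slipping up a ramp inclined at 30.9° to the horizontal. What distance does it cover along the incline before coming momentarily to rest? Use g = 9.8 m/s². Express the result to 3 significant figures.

With I = (2/5)MR², the ratio k = I/(MR²) is 0.4.
Since it rolls without slipping, ω = v/R and KE = ½Mv² + ½Iω² = ½(1+k)Mv² = (7/10)Mv².
Setting this equal to Mgh gives the vertical rise h = (1+k)v₀²/(2g) = 1.4×5.95²/(2×9.8) = 2.529 m.
The distance along the slope is d = h/sinθ = 2.529/sin30.9° ≈ 4.92 m.

d ≈ 4.92 m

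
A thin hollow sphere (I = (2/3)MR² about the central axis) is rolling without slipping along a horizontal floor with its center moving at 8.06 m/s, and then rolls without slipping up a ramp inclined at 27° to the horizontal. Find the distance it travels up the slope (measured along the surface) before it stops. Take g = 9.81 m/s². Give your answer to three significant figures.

d ≈ 12.2 m

For this body I = (2/3)MR², i.e. k = I/(MR²) = 2/3.
Pure rolling means v = ωR; then KE = ½Mv² + ½I(v/R)² = ½(1+k)Mv² = (5/6)Mv².
Setting this equal to Mgh gives the vertical rise h = (1+k)v₀²/(2g) = 1.667×8.06²/(2×9.81) = 5.518 m.
The distance along the slope is d = h/sinθ = 5.518/sin27° ≈ 12.2 m.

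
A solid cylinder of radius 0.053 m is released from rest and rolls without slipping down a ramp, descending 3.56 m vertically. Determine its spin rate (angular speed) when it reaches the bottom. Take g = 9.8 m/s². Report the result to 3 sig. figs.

ω ≈ 129 rad/s

Here I = (1/2)MR², so the shape factor k = I/(MR²) = 0.5.
Since it rolls without slipping, ω = v/R and KE = ½Mv² + ½Iω² = ½(1+k)Mv² = (3/4)Mv².
Energy conservation Mgh = ½(1+k)Mv² gives v = √(2gh/(1+k)) = √(2 × 9.8 × 3.56 / 1.5) = 6.82 m/s.
Then ω = v/R = 6.82 / 0.053 ≈ 129 rad/s.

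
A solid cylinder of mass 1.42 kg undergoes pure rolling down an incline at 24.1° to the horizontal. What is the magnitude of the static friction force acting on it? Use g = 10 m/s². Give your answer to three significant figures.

f ≈ 1.93 N

Here I = (1/2)MR², so the shape factor k = I/(MR²) = 0.5.
Newton's second law down the slope: Mg sinθ − f = Ma. The torque equation fR = Iα (with α = a/R) gives f = kMa.
Combining, a = g sinθ/(1+k) and f = kMa = kMg sinθ/(1+k).
f = 0.5 × 1.42 × 10 × sin24.1° / 1.5 ≈ 1.93 N.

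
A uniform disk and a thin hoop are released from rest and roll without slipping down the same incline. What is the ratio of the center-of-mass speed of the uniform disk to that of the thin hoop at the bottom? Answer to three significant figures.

v_ratio ≈ 1.15

Each satisfies Mgh = ½(1+k)Mv² with k = I/(MR²), so v ∝ 1/√(1+k).
For the uniform disk k = 0.5; for the thin hoop k = 1.
v₁/v₂ = √((1+k₂)/(1+k₁)) = √(2/1.5) ≈ 1.15.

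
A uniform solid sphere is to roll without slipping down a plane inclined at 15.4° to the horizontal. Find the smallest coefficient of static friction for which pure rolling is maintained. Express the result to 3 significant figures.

For this body I = (2/5)MR², i.e. k = I/(MR²) = 0.4.
Along the incline Mg sinθ − f = Ma, and torque about the center fR = Iα = kMR²(a/R) gives f = kMa.
These give a = g sinθ/(1+k) and the required friction f = kMg sinθ/(1+k).
With N = Mg cosθ, the no-slip condition f ≤ μN gives μ_min = f/N = k tanθ/(1+k).
μ_min = 0.4 × tan15.4° / 1.4 ≈ 0.0787.

μ_min ≈ 0.0787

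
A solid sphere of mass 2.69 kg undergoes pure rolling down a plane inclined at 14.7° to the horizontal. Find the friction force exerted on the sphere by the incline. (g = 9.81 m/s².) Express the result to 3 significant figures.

Here I = (2/5)MR², so the shape factor k = I/(MR²) = 0.4.
Along the incline Mg sinθ − f = Ma, and torque about the center fR = Iα = kMR²(a/R) gives f = kMa.
Combining, a = g sinθ/(1+k) and f = kMa = kMg sinθ/(1+k).
f = 0.4 × 2.69 × 9.81 × sin14.7° / 1.4 ≈ 1.91 N.

f ≈ 1.91 N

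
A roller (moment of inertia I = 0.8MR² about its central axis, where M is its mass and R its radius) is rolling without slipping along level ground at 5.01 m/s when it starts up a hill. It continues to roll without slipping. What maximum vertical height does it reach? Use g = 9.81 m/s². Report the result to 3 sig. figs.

h ≈ 2.30 m

Here I = 0.8MR², so the shape factor k = I/(MR²) = 0.8.
The rolling condition ω = v/R makes the rotational term ½I(v/R)² = ½kMv², so KE_total = ½(1+k)Mv² = (9/10)Mv².
At the top the kinetic energy is zero, so (9/10)Mv₀² = Mgh.
Thus h = (1+k)v₀²/(2g) = 1.8 × 5.01² / (2 × 9.81) ≈ 2.30 m.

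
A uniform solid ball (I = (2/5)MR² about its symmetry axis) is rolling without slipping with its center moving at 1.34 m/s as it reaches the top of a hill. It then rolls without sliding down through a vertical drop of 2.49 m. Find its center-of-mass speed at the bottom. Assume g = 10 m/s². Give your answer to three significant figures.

v ≈ 6.11 m/s

With I = (2/5)MR², the ratio k = I/(MR²) is 0.4.
Rolling without slipping gives ω = v/R, so the total kinetic energy is ½Mv² + ½Iω² = ½(1+k)Mv² = (7/10)Mv².
Conserving energy between top and bottom: (7/10)Mv² = (7/10)Mv₀² + Mgh, hence v² = v₀² + 2gh/(1+k).
v = √(1.34² + 2×10×2.49/1.4) = √37.37 ≈ 6.11 m/s.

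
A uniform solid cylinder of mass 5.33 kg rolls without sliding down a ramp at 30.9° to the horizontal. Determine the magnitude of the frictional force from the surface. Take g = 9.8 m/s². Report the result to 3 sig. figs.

f ≈ 8.94 N

With I = (1/2)MR², the ratio k = I/(MR²) is 0.5.
Along the incline Mg sinθ − f = Ma, and torque about the center fR = Iα = kMR²(a/R) gives f = kMa.
Combining, a = g sinθ/(1+k) and f = kMa = kMg sinθ/(1+k).
f = 0.5 × 5.33 × 9.8 × sin30.9° / 1.5 ≈ 8.94 N.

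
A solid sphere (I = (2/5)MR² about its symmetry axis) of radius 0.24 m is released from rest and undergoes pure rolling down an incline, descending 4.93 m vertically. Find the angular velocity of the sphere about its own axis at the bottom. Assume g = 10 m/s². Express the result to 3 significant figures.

With I = (2/5)MR², the ratio k = I/(MR²) is 0.4.
Since it rolls without slipping, ω = v/R and KE = ½Mv² + ½Iω² = ½(1+k)Mv² = (7/10)Mv².
Energy conservation Mgh = ½(1+k)Mv² gives v = √(2gh/(1+k)) = √(2 × 10 × 4.93 / 1.4) = 8.392 m/s.
Then ω = v/R = 8.392 / 0.24 ≈ 35.0 rad/s.

ω ≈ 35.0 rad/s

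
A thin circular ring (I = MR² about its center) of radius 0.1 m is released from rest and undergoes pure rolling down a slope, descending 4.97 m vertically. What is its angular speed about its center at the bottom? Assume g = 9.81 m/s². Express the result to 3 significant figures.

With I = MR², the ratio k = I/(MR²) is 1.
The rolling condition ω = v/R makes the rotational term ½I(v/R)² = ½kMv², so KE_total = ½(1+k)Mv² = Mv².
Energy conservation Mgh = ½(1+k)Mv² gives v = √(2gh/(1+k)) = √(2 × 9.81 × 4.97 / 2) = 6.983 m/s.
Then ω = v/R = 6.983 / 0.1 ≈ 69.8 rad/s.

ω ≈ 69.8 rad/s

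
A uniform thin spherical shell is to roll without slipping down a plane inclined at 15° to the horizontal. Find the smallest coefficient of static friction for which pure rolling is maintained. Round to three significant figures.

For this body I = (2/3)MR², i.e. k = I/(MR²) = 2/3.
Along the incline Mg sinθ − f = Ma, and torque about the center fR = Iα = kMR²(a/R) gives f = kMa.
These give a = g sinθ/(1+k) and the required friction f = kMg sinθ/(1+k).
The normal force is N = Mg cosθ, so μ_min = f/N = k tanθ/(1+k).
μ_min = (2/3) × tan15° / 1.667 ≈ 0.107.

μ_min ≈ 0.107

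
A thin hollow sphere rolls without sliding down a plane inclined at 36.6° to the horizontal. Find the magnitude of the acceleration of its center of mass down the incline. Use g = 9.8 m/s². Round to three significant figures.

a ≈ 3.51 m/s²

Here I = (2/3)MR², so the shape factor k = I/(MR²) = 2/3.
Along the incline Mg sinθ − f = Ma, and torque about the center fR = Iα = kMR²(a/R) gives f = kMa.
Eliminating f: Mg sinθ = (1+k)Ma, so a = g sinθ/(1+k) = 9.8 × sin36.6° / 1.667 ≈ 3.51 m/s².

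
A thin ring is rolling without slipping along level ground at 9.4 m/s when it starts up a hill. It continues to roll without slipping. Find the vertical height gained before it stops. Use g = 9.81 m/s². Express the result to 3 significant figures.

h ≈ 9.01 m

The moment of inertia is MR², giving k ≡ I/(MR²) = 1.
Pure rolling means v = ωR; then KE = ½Mv² + ½I(v/R)² = ½(1+k)Mv² = Mv².
At the top the kinetic energy is zero, so Mv₀² = Mgh.
Thus h = (1+k)v₀²/(2g) = 2 × 9.4² / (2 × 9.81) ≈ 9.01 m.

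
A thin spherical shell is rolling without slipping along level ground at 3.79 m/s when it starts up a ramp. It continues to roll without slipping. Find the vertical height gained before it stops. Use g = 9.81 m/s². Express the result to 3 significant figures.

Here I = (2/3)MR², so the shape factor k = I/(MR²) = 2/3.
Rolling without slipping gives ω = v/R, so the total kinetic energy is ½Mv² + ½Iω² = ½(1+k)Mv² = (5/6)Mv².
All of this converts to potential energy at the highest point: (5/6)Mv₀² = Mgh.
Thus h = (1+k)v₀²/(2g) = 1.667 × 3.79² / (2 × 9.81) ≈ 1.22 m.

h ≈ 1.22 m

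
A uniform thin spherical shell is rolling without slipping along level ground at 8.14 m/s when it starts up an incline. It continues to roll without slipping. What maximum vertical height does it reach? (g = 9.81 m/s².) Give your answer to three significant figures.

h ≈ 5.63 m

Here I = (2/3)MR², so the shape factor k = I/(MR²) = 2/3.
Rolling without slipping gives ω = v/R, so the total kinetic energy is ½Mv² + ½Iω² = ½(1+k)Mv² = (5/6)Mv².
All of this converts to potential energy at the highest point: (5/6)Mv₀² = Mgh.
Thus h = (1+k)v₀²/(2g) = 1.667 × 8.14² / (2 × 9.81) ≈ 5.63 m.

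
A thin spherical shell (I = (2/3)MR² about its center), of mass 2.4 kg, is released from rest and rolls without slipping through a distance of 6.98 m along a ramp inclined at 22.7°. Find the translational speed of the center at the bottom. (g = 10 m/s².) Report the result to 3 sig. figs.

v ≈ 5.69 m/s

For this body I = (2/3)MR², i.e. k = I/(MR²) = 2/3.
Pure rolling means v = ωR; then KE = ½Mv² + ½I(v/R)² = ½(1+k)Mv² = (5/6)Mv².
The vertical drop is h = L sinθ = 6.98 × sin22.7° = 2.694 m.
Energy conservation: Mgh = (5/6)Mv², so v = √(2gh/(1+k)) = √(2 × 10 × 2.694 / 1.667) ≈ 5.69 m/s.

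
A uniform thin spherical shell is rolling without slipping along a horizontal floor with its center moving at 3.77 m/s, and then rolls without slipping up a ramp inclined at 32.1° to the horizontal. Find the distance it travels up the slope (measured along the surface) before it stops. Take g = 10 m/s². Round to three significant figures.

With I = (2/3)MR², the ratio k = I/(MR²) is 2/3.
Rolling without slipping gives ω = v/R, so the total kinetic energy is ½Mv² + ½Iω² = ½(1+k)Mv² = (5/6)Mv².
Setting this equal to Mgh gives the vertical rise h = (1+k)v₀²/(2g) = 1.667×3.77²/(2×10) = 1.184 m.
Along the incline, d = h/sinθ = 1.184/sin32.1° ≈ 2.23 m.

d ≈ 2.23 m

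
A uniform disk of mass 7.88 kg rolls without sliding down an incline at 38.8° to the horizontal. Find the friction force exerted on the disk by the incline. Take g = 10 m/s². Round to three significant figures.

The moment of inertia is (1/2)MR², giving k ≡ I/(MR²) = 0.5.
Translational: Mg sinθ − f = Ma. Rotational about the CM: fR = Iα = kMRa, so f = kMa.
Combining, a = g sinθ/(1+k) and f = kMa = kMg sinθ/(1+k).
f = 0.5 × 7.88 × 10 × sin38.8° / 1.5 ≈ 16.5 N.

f ≈ 16.5 N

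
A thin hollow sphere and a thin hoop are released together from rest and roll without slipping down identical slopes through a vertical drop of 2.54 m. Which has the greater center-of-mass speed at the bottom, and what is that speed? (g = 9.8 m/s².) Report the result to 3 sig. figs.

the thin hollow sphere, at v ≈ 5.47 m/s

For rolling without slipping, Mgh = ½(1+k)Mv² where k = I/(MR²), so v = √(2gh/(1+k)).
Thin hollow sphere: k = 2/3, giving v = √(2×9.8×2.54/1.667) = 5.465 m/s.
Thin hoop: k = 1, giving v = √(2×9.8×2.54/2) = 4.989 m/s.
The smaller k wins: the thin hollow sphere, at ≈ 5.47 m/s.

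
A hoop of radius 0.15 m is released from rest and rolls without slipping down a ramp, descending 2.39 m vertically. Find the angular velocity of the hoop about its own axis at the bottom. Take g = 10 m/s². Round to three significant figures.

The moment of inertia is MR², giving k ≡ I/(MR²) = 1.
The rolling condition ω = v/R makes the rotational term ½I(v/R)² = ½kMv², so KE_total = ½(1+k)Mv² = Mv².
Energy conservation Mgh = ½(1+k)Mv² gives v = √(2gh/(1+k)) = √(2 × 10 × 2.39 / 2) = 4.889 m/s.
Then ω = v/R = 4.889 / 0.15 ≈ 32.6 rad/s.

ω ≈ 32.6 rad/s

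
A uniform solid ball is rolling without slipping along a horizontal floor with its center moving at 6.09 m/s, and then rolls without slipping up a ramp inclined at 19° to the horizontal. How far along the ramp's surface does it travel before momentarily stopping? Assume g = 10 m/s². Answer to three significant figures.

The moment of inertia is (2/5)MR², giving k ≡ I/(MR²) = 0.4.
Since it rolls without slipping, ω = v/R and KE = ½Mv² + ½Iω² = ½(1+k)Mv² = (7/10)Mv².
Setting this equal to Mgh gives the vertical rise h = (1+k)v₀²/(2g) = 1.4×6.09²/(2×10) = 2.596 m.
The distance along the slope is d = h/sinθ = 2.596/sin19° ≈ 7.97 m.

d ≈ 7.97 m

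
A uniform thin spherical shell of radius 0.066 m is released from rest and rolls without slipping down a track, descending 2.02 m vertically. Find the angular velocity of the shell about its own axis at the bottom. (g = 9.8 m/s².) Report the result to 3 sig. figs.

Here I = (2/3)MR², so the shape factor k = I/(MR²) = 2/3.
Since it rolls without slipping, ω = v/R and KE = ½Mv² + ½Iω² = ½(1+k)Mv² = (5/6)Mv².
Energy conservation Mgh = ½(1+k)Mv² gives v = √(2gh/(1+k)) = √(2 × 9.8 × 2.02 / 1.667) = 4.874 m/s.
The angular speed follows from ω = v/R = 4.874/0.066 ≈ 73.8 rad/s.

ω ≈ 73.8 rad/s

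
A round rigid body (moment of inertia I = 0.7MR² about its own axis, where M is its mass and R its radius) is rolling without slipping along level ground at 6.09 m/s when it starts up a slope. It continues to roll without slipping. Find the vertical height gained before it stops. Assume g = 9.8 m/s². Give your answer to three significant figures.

With I = 0.7MR², the ratio k = I/(MR²) is 0.7.
Rolling without slipping gives ω = v/R, so the total kinetic energy is ½Mv² + ½Iω² = ½(1+k)Mv² = (17/20)Mv².
All of this converts to potential energy at the highest point: (17/20)Mv₀² = Mgh.
Thus h = (1+k)v₀²/(2g) = 1.7 × 6.09² / (2 × 9.8) ≈ 3.22 m.

h ≈ 3.22 m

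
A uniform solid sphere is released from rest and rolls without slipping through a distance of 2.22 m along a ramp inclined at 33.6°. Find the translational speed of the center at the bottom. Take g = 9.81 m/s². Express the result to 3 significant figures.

For this body I = (2/5)MR², i.e. k = I/(MR²) = 0.4.
Pure rolling means v = ωR; then KE = ½Mv² + ½I(v/R)² = ½(1+k)Mv² = (7/10)Mv².
The vertical drop is h = L sinθ = 2.22 × sin33.6° = 1.229 m.
Energy conservation: Mgh = (7/10)Mv², so v = √(2gh/(1+k)) = √(2 × 9.81 × 1.229 / 1.4) ≈ 4.15 m/s.

v ≈ 4.15 m/s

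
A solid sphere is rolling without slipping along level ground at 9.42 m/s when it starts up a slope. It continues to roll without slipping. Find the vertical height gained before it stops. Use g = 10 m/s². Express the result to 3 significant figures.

The moment of inertia is (2/5)MR², giving k ≡ I/(MR²) = 0.4.
Pure rolling means v = ωR; then KE = ½Mv² + ½I(v/R)² = ½(1+k)Mv² = (7/10)Mv².
All of this converts to potential energy at the highest point: (7/10)Mv₀² = Mgh.
Thus h = (1+k)v₀²/(2g) = 1.4 × 9.42² / (2 × 10) ≈ 6.21 m.

h ≈ 6.21 m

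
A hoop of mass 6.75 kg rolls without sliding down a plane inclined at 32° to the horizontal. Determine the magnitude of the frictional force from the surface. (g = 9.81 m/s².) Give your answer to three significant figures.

For this body I = MR², i.e. k = I/(MR²) = 1.
Along the incline Mg sinθ − f = Ma, and torque about the center fR = Iα = kMR²(a/R) gives f = kMa.
Combining, a = g sinθ/(1+k) and f = kMa = kMg sinθ/(1+k).
f = 1 × 6.75 × 9.81 × sin32° / 2 ≈ 17.5 N.

f ≈ 17.5 N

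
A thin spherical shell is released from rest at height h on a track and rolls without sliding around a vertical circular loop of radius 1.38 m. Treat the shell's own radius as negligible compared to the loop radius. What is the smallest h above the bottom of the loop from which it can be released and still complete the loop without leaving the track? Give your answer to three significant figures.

h_min ≈ 3.91 m

For this body I = (2/3)MR², i.e. k = I/(MR²) = 2/3.
At the top, contact is just lost when gravity alone supplies the centripetal force: Mg = Mv_top²/r, i.e. v_top² = gr.
With ω = v/R, the kinetic energy at speed v is ½(1+k)Mv² = (5/6)Mv².
Energy conservation from release (height h) to the top (height 2r): Mgh = Mg(2r) + (5/6)M·gr.
Thus h_min = 2r + (1+k)r/2 = r(2 + 1.667/2) = 1.38 × 2.833 ≈ 3.91 m.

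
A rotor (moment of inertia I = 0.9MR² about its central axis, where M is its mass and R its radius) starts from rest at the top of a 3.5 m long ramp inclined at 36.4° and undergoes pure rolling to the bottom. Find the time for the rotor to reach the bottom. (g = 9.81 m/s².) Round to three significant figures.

t ≈ 1.51 s

Here I = 0.9MR², so the shape factor k = I/(MR²) = 0.9.
Newton's second law down the slope: Mg sinθ − f = Ma. The torque equation fR = Iα (with α = a/R) gives f = kMa.
Hence a = g sinθ/(1+k) = 9.81×sin36.4°/1.9 = 3.064 m/s².
Starting from rest, L = ½at², so t = √(2L/a) = √(2×3.5/3.064) ≈ 1.51 s.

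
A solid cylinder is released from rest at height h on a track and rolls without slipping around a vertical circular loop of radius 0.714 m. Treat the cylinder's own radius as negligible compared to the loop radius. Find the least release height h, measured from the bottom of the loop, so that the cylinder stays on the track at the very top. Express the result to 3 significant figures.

h_min ≈ 1.96 m

The moment of inertia is (1/2)MR², giving k ≡ I/(MR²) = 0.5.
At the top of the loop, the minimum-contact condition is Mg = Mv_top²/r, so v_top² = gr.
With ω = v/R, the kinetic energy at speed v is ½(1+k)Mv² = (3/4)Mv².
Energy conservation from release (height h) to the top (height 2r): Mgh = Mg(2r) + (3/4)M·gr.
Thus h_min = 2r + (1+k)r/2 = r(2 + 1.5/2) = 0.714 × 2.75 ≈ 1.96 m.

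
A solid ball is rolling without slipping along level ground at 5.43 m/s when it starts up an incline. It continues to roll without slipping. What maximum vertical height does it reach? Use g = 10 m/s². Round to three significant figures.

For this body I = (2/5)MR², i.e. k = I/(MR²) = 0.4.
The rolling condition ω = v/R makes the rotational term ½I(v/R)² = ½kMv², so KE_total = ½(1+k)Mv² = (7/10)Mv².
All of this converts to potential energy at the highest point: (7/10)Mv₀² = Mgh.
Thus h = (1+k)v₀²/(2g) = 1.4 × 5.43² / (2 × 10) ≈ 2.06 m.

h ≈ 2.06 m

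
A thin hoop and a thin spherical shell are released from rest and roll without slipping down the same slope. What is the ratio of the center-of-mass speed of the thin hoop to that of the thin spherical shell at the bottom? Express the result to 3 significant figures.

Each satisfies Mgh = ½(1+k)Mv² with k = I/(MR²), so v ∝ 1/√(1+k).
For the thin hoop k = 1; for the thin spherical shell k = 2/3.
v₁/v₂ = √((1+k₂)/(1+k₁)) = √(1.667/2) ≈ 0.913.

v_ratio ≈ 0.913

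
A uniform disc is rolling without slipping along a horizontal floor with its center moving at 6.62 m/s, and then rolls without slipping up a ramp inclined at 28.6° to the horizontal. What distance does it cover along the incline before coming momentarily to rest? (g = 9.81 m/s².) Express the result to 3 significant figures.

Here I = (1/2)MR², so the shape factor k = I/(MR²) = 0.5.
The rolling condition ω = v/R makes the rotational term ½I(v/R)² = ½kMv², so KE_total = ½(1+k)Mv² = (3/4)Mv².
Setting this equal to Mgh gives the vertical rise h = (1+k)v₀²/(2g) = 1.5×6.62²/(2×9.81) = 3.35 m.
The distance along the slope is d = h/sinθ = 3.35/sin28.6° ≈ 7.00 m.

d ≈ 7.00 m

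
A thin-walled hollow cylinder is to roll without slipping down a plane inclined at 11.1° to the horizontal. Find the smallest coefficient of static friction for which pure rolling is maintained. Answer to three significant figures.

Here I = MR², so the shape factor k = I/(MR²) = 1.
Along the incline Mg sinθ − f = Ma, and torque about the center fR = Iα = kMR²(a/R) gives f = kMa.
These give a = g sinθ/(1+k) and the required friction f = kMg sinθ/(1+k).
The normal force is N = Mg cosθ, so μ_min = f/N = k tanθ/(1+k).
μ_min = 1 × tan11.1° / 2 ≈ 0.0981.

μ_min ≈ 0.0981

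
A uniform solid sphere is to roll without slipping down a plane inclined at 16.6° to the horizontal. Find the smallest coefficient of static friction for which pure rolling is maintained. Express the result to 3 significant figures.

μ_min ≈ 0.0852

The moment of inertia is (2/5)MR², giving k ≡ I/(MR²) = 0.4.
Translational: Mg sinθ − f = Ma. Rotational about the CM: fR = Iα = kMRa, so f = kMa.
These give a = g sinθ/(1+k) and the required friction f = kMg sinθ/(1+k).
The normal force is N = Mg cosθ, so μ_min = f/N = k tanθ/(1+k).
μ_min = 0.4 × tan16.6° / 1.4 ≈ 0.0852.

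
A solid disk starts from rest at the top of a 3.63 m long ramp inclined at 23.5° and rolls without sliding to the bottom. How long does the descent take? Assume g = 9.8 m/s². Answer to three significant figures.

t ≈ 1.67 s

The moment of inertia is (1/2)MR², giving k ≡ I/(MR²) = 0.5.
Newton's second law down the slope: Mg sinθ − f = Ma. The torque equation fR = Iα (with α = a/R) gives f = kMa.
Hence a = g sinθ/(1+k) = 9.8×sin23.5°/1.5 = 2.605 m/s².
Starting from rest, L = ½at², so t = √(2L/a) = √(2×3.63/2.605) ≈ 1.67 s.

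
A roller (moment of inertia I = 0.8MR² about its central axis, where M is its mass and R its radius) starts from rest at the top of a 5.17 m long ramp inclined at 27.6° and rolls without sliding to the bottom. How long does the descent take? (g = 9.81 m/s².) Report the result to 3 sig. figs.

t ≈ 2.02 s

For this body I = 0.8MR², i.e. k = I/(MR²) = 0.8.
Translational: Mg sinθ − f = Ma. Rotational about the CM: fR = Iα = kMRa, so f = kMa.
Hence a = g sinθ/(1+k) = 9.81×sin27.6°/1.8 = 2.525 m/s².
With constant a from rest, t = √(2L/a) = √(2·5.17/2.525) ≈ 2.02 s.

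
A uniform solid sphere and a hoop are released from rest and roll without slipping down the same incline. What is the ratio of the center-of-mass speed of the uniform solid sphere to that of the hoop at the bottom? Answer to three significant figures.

Each satisfies Mgh = ½(1+k)Mv² with k = I/(MR²), so v ∝ 1/√(1+k).
For the uniform solid sphere k = 0.4; for the hoop k = 1.
v₁/v₂ = √((1+k₂)/(1+k₁)) = √(2/1.4) ≈ 1.20.

v_ratio ≈ 1.20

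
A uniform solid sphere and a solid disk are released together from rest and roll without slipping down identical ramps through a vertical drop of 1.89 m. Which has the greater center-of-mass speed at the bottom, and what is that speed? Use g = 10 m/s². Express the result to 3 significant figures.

For rolling without slipping, Mgh = ½(1+k)Mv² where k = I/(MR²), so v = √(2gh/(1+k)).
Uniform solid sphere: k = 0.4, giving v = √(2×10×1.89/1.4) = 5.196 m/s.
Solid disk: k = 0.5, giving v = √(2×10×1.89/1.5) = 5.02 m/s.
The smaller k wins: the uniform solid sphere, at ≈ 5.20 m/s.

the uniform solid sphere, at v ≈ 5.20 m/s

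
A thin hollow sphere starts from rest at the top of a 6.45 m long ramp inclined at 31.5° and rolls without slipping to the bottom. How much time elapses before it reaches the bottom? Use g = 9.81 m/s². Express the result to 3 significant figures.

The moment of inertia is (2/3)MR², giving k ≡ I/(MR²) = 2/3.
Translational: Mg sinθ − f = Ma. Rotational about the CM: fR = Iα = kMRa, so f = kMa.
Hence a = g sinθ/(1+k) = 9.81×sin31.5°/1.667 = 3.075 m/s².
Starting from rest, L = ½at², so t = √(2L/a) = √(2×6.45/3.075) ≈ 2.05 s.

t ≈ 2.05 s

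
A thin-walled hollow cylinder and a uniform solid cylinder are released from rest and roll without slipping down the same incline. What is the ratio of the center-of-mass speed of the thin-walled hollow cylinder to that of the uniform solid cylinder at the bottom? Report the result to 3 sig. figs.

Each satisfies Mgh = ½(1+k)Mv² with k = I/(MR²), so v ∝ 1/√(1+k).
For the thin-walled hollow cylinder k = 1; for the uniform solid cylinder k = 0.5.
v₁/v₂ = √((1+k₂)/(1+k₁)) = √(1.5/2) ≈ 0.866.

v_ratio ≈ 0.866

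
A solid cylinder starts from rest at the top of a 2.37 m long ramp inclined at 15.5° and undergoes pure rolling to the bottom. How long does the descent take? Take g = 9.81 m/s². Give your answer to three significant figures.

With I = (1/2)MR², the ratio k = I/(MR²) is 0.5.
Newton's second law down the slope: Mg sinθ − f = Ma. The torque equation fR = Iα (with α = a/R) gives f = kMa.
Hence a = g sinθ/(1+k) = 9.81×sin15.5°/1.5 = 1.748 m/s².
Starting from rest, L = ½at², so t = √(2L/a) = √(2×2.37/1.748) ≈ 1.65 s.

t ≈ 1.65 s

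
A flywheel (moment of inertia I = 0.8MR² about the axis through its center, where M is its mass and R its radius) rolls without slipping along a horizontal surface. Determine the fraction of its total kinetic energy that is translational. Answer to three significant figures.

For this body I = 0.8MR², i.e. k = I/(MR²) = 0.8.
With ω = v/R, KE_trans = ½Mv² and KE_rot = ½Iω² = ½kMv², so KE_total = ½(1+k)Mv².
The translational fraction is therefore 1/(1+k) = 1/1.8 ≈ 0.556.

fraction ≈ 0.556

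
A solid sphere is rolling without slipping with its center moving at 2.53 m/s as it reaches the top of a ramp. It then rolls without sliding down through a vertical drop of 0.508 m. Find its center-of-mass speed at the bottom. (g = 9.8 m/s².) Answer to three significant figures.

The moment of inertia is (2/5)MR², giving k ≡ I/(MR²) = 0.4.
The rolling condition ω = v/R makes the rotational term ½I(v/R)² = ½kMv², so KE_total = ½(1+k)Mv² = (7/10)Mv².
Conserving energy between top and bottom: (7/10)Mv² = (7/10)Mv₀² + Mgh, hence v² = v₀² + 2gh/(1+k).
v = √(2.53² + 2×9.8×0.508/1.4) = √13.51 ≈ 3.68 m/s.

v ≈ 3.68 m/s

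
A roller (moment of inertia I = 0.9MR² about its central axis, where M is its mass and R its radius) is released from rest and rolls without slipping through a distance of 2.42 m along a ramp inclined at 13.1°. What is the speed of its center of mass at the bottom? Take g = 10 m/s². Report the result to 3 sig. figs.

With I = 0.9MR², the ratio k = I/(MR²) is 0.9.
Pure rolling means v = ωR; then KE = ½Mv² + ½I(v/R)² = ½(1+k)Mv² = (19/20)Mv².
The vertical drop is h = L sinθ = 2.42 × sin13.1° = 0.5485 m.
Energy conservation: Mgh = (19/20)Mv², so v = √(2gh/(1+k)) = √(2 × 10 × 0.5485 / 1.9) ≈ 2.40 m/s.

v ≈ 2.40 m/s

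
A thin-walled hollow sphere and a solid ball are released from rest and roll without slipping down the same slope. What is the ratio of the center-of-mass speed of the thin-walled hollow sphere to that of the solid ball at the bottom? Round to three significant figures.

v_ratio ≈ 0.917

Each satisfies Mgh = ½(1+k)Mv² with k = I/(MR²), so v ∝ 1/√(1+k).
For the thin-walled hollow sphere k = 2/3; for the solid ball k = 0.4.
v₁/v₂ = √((1+k₂)/(1+k₁)) = √(1.4/1.667) ≈ 0.917.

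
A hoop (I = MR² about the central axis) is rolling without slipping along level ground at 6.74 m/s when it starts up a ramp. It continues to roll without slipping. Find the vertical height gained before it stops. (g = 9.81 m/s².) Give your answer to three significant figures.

h ≈ 4.63 m

Here I = MR², so the shape factor k = I/(MR²) = 1.
Since it rolls without slipping, ω = v/R and KE = ½Mv² + ½Iω² = ½(1+k)Mv² = Mv².
All of this converts to potential energy at the highest point: Mv₀² = Mgh.
Thus h = (1+k)v₀²/(2g) = 2 × 6.74² / (2 × 9.81) ≈ 4.63 m.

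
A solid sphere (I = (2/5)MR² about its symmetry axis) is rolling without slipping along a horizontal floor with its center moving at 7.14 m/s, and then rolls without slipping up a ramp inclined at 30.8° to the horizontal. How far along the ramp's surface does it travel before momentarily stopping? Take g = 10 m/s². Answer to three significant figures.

The moment of inertia is (2/5)MR², giving k ≡ I/(MR²) = 0.4.
Pure rolling means v = ωR; then KE = ½Mv² + ½I(v/R)² = ½(1+k)Mv² = (7/10)Mv².
Setting this equal to Mgh gives the vertical rise h = (1+k)v₀²/(2g) = 1.4×7.14²/(2×10) = 3.569 m.
The distance along the slope is d = h/sinθ = 3.569/sin30.8° ≈ 6.97 m.

d ≈ 6.97 m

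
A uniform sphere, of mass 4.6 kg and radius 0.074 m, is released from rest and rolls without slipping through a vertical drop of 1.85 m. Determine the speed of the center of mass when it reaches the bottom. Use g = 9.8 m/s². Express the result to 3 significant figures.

The moment of inertia is (2/5)MR², giving k ≡ I/(MR²) = 0.4.
The rolling condition ω = v/R makes the rotational term ½I(v/R)² = ½kMv², so KE_total = ½(1+k)Mv² = (7/10)Mv².
Setting Mgh = (7/10)Mv² gives v = √(2gh/(1+k)) = √(2·9.8·1.85/1.4) ≈ 5.09 m/s.

v ≈ 5.09 m/s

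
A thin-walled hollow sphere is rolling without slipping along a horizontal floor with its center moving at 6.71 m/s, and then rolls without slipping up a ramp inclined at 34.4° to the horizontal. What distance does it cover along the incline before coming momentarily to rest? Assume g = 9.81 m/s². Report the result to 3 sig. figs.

d ≈ 6.77 m

The moment of inertia is (2/3)MR², giving k ≡ I/(MR²) = 2/3.
Pure rolling means v = ωR; then KE = ½Mv² + ½I(v/R)² = ½(1+k)Mv² = (5/6)Mv².
Setting this equal to Mgh gives the vertical rise h = (1+k)v₀²/(2g) = 1.667×6.71²/(2×9.81) = 3.825 m.
The distance along the slope is d = h/sinθ = 3.825/sin34.4° ≈ 6.77 m.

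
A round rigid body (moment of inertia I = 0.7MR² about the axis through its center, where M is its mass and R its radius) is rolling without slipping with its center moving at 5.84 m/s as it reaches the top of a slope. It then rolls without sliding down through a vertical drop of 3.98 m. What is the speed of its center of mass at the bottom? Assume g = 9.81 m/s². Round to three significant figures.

v ≈ 8.95 m/s

With I = 0.7MR², the ratio k = I/(MR²) is 0.7.
Since it rolls without slipping, ω = v/R and KE = ½Mv² + ½Iω² = ½(1+k)Mv² = (17/20)Mv².
Energy conservation: (17/20)Mv₀² + Mgh = (17/20)Mv², so v² = v₀² + 2gh/(1+k).
v = √(5.84² + 2×9.81×3.98/1.7) = √80.04 ≈ 8.95 m/s.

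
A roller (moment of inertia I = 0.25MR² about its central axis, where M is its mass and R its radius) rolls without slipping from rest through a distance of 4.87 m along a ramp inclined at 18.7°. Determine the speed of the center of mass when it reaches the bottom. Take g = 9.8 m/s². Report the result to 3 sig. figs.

For this body I = 0.25MR², i.e. k = I/(MR²) = 0.25.
Rolling without slipping gives ω = v/R, so the total kinetic energy is ½Mv² + ½Iω² = ½(1+k)Mv² = (5/8)Mv².
The vertical drop is h = L sinθ = 4.87 × sin18.7° = 1.561 m.
Setting Mgh = (5/8)Mv² gives v = √(2gh/(1+k)) = √(2·9.8·1.561/1.25) ≈ 4.95 m/s.

v ≈ 4.95 m/s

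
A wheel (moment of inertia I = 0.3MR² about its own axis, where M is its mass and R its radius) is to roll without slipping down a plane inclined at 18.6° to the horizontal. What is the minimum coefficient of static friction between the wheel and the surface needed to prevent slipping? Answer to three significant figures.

μ_min ≈ 0.0777

With I = 0.3MR², the ratio k = I/(MR²) is 0.3.
Newton's second law down the slope: Mg sinθ − f = Ma. The torque equation fR = Iα (with α = a/R) gives f = kMa.
These give a = g sinθ/(1+k) and the required friction f = kMg sinθ/(1+k).
With N = Mg cosθ, the no-slip condition f ≤ μN gives μ_min = f/N = k tanθ/(1+k).
μ_min = 0.3 × tan18.6° / 1.3 ≈ 0.0777.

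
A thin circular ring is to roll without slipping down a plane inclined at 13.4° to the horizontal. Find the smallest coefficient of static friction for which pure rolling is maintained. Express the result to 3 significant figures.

The moment of inertia is MR², giving k ≡ I/(MR²) = 1.
Along the incline Mg sinθ − f = Ma, and torque about the center fR = Iα = kMR²(a/R) gives f = kMa.
These give a = g sinθ/(1+k) and the required friction f = kMg sinθ/(1+k).
With N = Mg cosθ, the no-slip condition f ≤ μN gives μ_min = f/N = k tanθ/(1+k).
μ_min = 1 × tan13.4° / 2 ≈ 0.119.

μ_min ≈ 0.119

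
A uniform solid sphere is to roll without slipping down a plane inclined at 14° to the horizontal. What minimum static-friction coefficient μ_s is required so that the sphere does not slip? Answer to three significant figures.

With I = (2/5)MR², the ratio k = I/(MR²) is 0.4.
Newton's second law down the slope: Mg sinθ − f = Ma. The torque equation fR = Iα (with α = a/R) gives f = kMa.
These give a = g sinθ/(1+k) and the required friction f = kMg sinθ/(1+k).
The normal force is N = Mg cosθ, so μ_min = f/N = k tanθ/(1+k).
μ_min = 0.4 × tan14° / 1.4 ≈ 0.0712.

μ_min ≈ 0.0712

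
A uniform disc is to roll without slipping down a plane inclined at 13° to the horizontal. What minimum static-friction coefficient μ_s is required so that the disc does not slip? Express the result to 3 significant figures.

μ_min ≈ 0.0770

With I = (1/2)MR², the ratio k = I/(MR²) is 0.5.
Along the incline Mg sinθ − f = Ma, and torque about the center fR = Iα = kMR²(a/R) gives f = kMa.
These give a = g sinθ/(1+k) and the required friction f = kMg sinθ/(1+k).
With N = Mg cosθ, the no-slip condition f ≤ μN gives μ_min = f/N = k tanθ/(1+k).
μ_min = 0.5 × tan13° / 1.5 ≈ 0.0770.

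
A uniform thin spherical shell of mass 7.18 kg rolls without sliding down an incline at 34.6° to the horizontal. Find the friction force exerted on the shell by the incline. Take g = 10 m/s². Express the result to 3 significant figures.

f ≈ 16.3 N

With I = (2/3)MR², the ratio k = I/(MR²) is 2/3.
Translational: Mg sinθ − f = Ma. Rotational about the CM: fR = Iα = kMRa, so f = kMa.
Combining, a = g sinθ/(1+k) and f = kMa = kMg sinθ/(1+k).
f = (2/3) × 7.18 × 10 × sin34.6° / 1.667 ≈ 16.3 N.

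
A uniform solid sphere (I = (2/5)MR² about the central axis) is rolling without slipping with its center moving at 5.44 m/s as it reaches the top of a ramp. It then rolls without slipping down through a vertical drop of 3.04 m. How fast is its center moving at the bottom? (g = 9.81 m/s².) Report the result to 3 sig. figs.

The moment of inertia is (2/5)MR², giving k ≡ I/(MR²) = 0.4.
Rolling without slipping gives ω = v/R, so the total kinetic energy is ½Mv² + ½Iω² = ½(1+k)Mv² = (7/10)Mv².
Energy conservation: (7/10)Mv₀² + Mgh = (7/10)Mv², so v² = v₀² + 2gh/(1+k).
v = √(5.44² + 2×9.81×3.04/1.4) = √72.2 ≈ 8.50 m/s.

v ≈ 8.50 m/s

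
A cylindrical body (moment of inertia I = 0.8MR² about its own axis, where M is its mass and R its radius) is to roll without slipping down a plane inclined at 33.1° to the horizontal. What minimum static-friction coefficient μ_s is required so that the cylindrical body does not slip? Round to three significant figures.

μ_min ≈ 0.290

The moment of inertia is 0.8MR², giving k ≡ I/(MR²) = 0.8.
Newton's second law down the slope: Mg sinθ − f = Ma. The torque equation fR = Iα (with α = a/R) gives f = kMa.
These give a = g sinθ/(1+k) and the required friction f = kMg sinθ/(1+k).
The normal force is N = Mg cosθ, so μ_min = f/N = k tanθ/(1+k).
μ_min = 0.8 × tan33.1° / 1.8 ≈ 0.290.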